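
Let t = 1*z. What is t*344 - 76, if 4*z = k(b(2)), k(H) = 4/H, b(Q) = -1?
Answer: -420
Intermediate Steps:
z = -1 (z = (4/(-1))/4 = (4*(-1))/4 = (1/4)*(-4) = -1)
t = -1 (t = 1*(-1) = -1)
t*344 - 76 = -1*344 - 76 = -344 - 76 = -420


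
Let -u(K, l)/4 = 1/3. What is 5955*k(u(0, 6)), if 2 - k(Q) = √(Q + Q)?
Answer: 11910 - 3970*I*√6 ≈ 11910.0 - 9724.5*I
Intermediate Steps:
u(K, l) = -4/3
k(Q) = 2 - √2*√Q (k(Q) = 2 - √(Q + Q) = 2 - √(2*Q) = 2 - √2*√Q)
5955*k(u(0, 6)) = 5955*(2 - √2*√(-4/3)) = 5955*(2 - √2*2*I*√3/3) = 5955*(2 - 2*I*√6/3) = 11910 - 3970*I*√6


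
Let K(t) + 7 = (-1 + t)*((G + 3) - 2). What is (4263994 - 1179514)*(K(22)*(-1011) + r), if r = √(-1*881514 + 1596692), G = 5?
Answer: -371090704320 + 3084480*√715178 ≈ -3.6848e+11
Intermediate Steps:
K(t) = -13 + 6*t (K(t) = -7 + (-1 + t)*((5 + 3) - 2) = -7 + (-1 + t)*(8 - 2) = -7 + (-1 + t)*6 = -7 + (-6 + 6*t) = -13 + 6*t)
r = √715178 (r = √(-881514 + 1596692) = √715178 ≈ 845.68)
(4263994 - 1179514)*(K(22)*(-1011) + r) = (4263994 - 1179514)*((-13 + 6*22)*(-1011) + √715178) = 3084480*((-13 + 132)*(-1011) + √715178) = 3084480*(119*(-1011) + √715178) = 3084480*(-120309 + √715178) = -371090704320 + 3084480*√715178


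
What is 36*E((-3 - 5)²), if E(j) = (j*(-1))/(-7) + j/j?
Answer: 2556/7 ≈ 365.14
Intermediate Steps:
E(j) = 1 + j/7 (E(j) = -j*(-⅐) + 1 = j/7 + 1 = 1 + j/7)
36*E((-3 - 5)²) = 36*(1 + (-3 - 5)²/7) = 36*(1 + (⅐)*(-8)²) = 36*(1 + (⅐)*64) = 36*(1 + 64/7) = 36*(71/7) = 2556/7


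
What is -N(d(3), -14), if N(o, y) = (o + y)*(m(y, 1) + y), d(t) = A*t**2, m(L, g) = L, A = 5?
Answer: 868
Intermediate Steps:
d(t) = 5*t**2
N(o, y) = 2*y*(o + y) (N(o, y) = (o + y)*(y + y) = (o + y)*(2*y) = 2*y*(o + y))
-N(d(3), -14) = -2*(-14)*(5*3**2 - 14) = -2*(-14)*(5*9 - 14) = -2*(-14)*(45 - 14) = -2*(-14)*31 = -1*(-868) = 868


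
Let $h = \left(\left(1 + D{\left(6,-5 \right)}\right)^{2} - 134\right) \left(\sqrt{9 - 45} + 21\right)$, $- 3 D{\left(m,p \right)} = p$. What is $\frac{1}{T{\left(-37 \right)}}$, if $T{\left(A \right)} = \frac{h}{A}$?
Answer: $\frac{777}{60526} - \frac{111 i}{30263} \approx 0.012837 - 0.0036678 i$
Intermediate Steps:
$D{\left(m,p \right)} = - \frac{p}{3}$
$h = - \frac{7994}{3} - \frac{2284 i}{3}$ ($h = \left(\left(1 - - \frac{5}{3}\right)^{2} - 134\right) \left(\sqrt{9 - 45} + 21\right) = \left(\left(1 + \frac{5}{3}\right)^{2} - 134\right) \left(\sqrt{-36} + 21\right) = \left(\left(\frac{8}{3}\right)^{2} - 134\right) \left(6 i + 21\right) = \left(\frac{64}{9} - 134\right) \left(21 + 6 i\right) = - \frac{1142 \left(21 + 6 i\right)}{9} = - \frac{7994}{3} - \frac{2284 i}{3} \approx -2664.7 - 761.33 i$)
$T{\left(A \right)} = \frac{- \frac{7994}{3} - \frac{2284 i}{3}}{A}$
$\frac{1}{T{\left(-37 \right)}} = \frac{1}{\frac{1142}{3} \frac{1}{-37} \left(-7 - 2 i\right)} = \frac{1}{\frac{1142}{3} \left(- \frac{1}{37}\right) \left(-7 - 2 i\right)} = \frac{1}{\frac{7994}{111} + \frac{2284 i}{111}} = \frac{12321 \left(\frac{7994}{111} - \frac{2284 i}{111}\right)}{69120692}$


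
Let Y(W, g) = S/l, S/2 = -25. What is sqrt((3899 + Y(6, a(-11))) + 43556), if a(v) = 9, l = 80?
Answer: sqrt(759270)/4 ≈ 217.84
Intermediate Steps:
S = -50 (S = 2*(-25) = -50)
Y(W, g) = -5/8 (Y(W, g) = -50/80 = -50*1/80 = -5/8)
sqrt((3899 + Y(6, a(-11))) + 43556) = sqrt((3899 - 5/8) + 43556) = sqrt(31187/8 + 43556) = sqrt(379635/8) = sqrt(759270)/4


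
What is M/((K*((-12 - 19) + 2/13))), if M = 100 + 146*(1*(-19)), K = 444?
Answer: 17381/89022 ≈ 0.19524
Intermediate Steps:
M = -2674 (M = 100 + 146*(-19) = 100 - 2774 = -2674)
M/((K*((-12 - 19) + 2/13))) = -2674*1/(444*((-12 - 19) + 2/13)) = -2674*1/(444*(-31 + 2*(1/13))) = -2674*1/(444*(-31 + 2/13)) = -2674/(444*(-401/13)) = -2674/(-178044/13) = -2674*(-13/178044) = 17381/89022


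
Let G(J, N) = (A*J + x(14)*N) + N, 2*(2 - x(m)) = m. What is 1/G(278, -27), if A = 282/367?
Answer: 367/118032 ≈ 0.0031093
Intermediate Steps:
A = 282/367 (A = 282*(1/367) = 282/367 ≈ 0.76839)
x(m) = 2 - m/2
G(J, N) = -4*N + 282*J/367 (G(J, N) = (282*J/367 + (2 - ½*14)*N) + N = (282*J/367 + (2 - 7)*N) + N = (282*J/367 - 5*N) + N = (-5*N + 282*J/367) + N = -4*N + 282*J/367)
1/G(278, -27) = 1/(-4*(-27) + (282/367)*278) = 1/(108 + 78396/367) = 1/(118032/367) = 367/118032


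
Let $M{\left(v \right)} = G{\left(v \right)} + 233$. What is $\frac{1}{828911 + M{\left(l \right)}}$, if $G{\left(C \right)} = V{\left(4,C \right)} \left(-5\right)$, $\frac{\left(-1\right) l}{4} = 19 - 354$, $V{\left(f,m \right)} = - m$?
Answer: $\frac{1}{835844} \approx 1.1964 \cdot 10^{-6}$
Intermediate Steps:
$l = 1340$ ($l = - 4 \left(19 - 354\right) = \left(-4\right) \left(-335\right) = 1340$)
$G{\left(C \right)} = 5 C$ ($G{\left(C \right)} = - C \left(-5\right) = 5 C$)
$M{\left(v \right)} = 233 + 5 v$ ($M{\left(v \right)} = 5 v + 233 = 233 + 5 v$)
$\frac{1}{828911 + M{\left(l \right)}} = \frac{1}{828911 + \left(233 + 5 \cdot 1340\right)} = \frac{1}{828911 + \left(233 + 6700\right)} = \frac{1}{828911 + 6933} = \frac{1}{835844}$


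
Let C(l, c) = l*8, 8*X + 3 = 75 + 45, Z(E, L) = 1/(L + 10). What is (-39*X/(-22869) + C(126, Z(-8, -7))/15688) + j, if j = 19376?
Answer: 257464357921/13287736 ≈ 19376.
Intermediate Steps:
Z(E, L) = 1/(10 + L)
X = 117/8 (X = -3/8 + (75 + 45)/8 = -3/8 + (⅛)*120 = -3/8 + 15 = 117/8 ≈ 14.625)
C(l, c) = 8*l
(-39*X/(-22869) + C(126, Z(-8, -7))/15688) + j = (-39*117/8/(-22869) + (8*126)/15688) + 19376 = (-4563/8*(-1/22869) + 1008*(1/15688)) + 19376 = (169/6776 + 126/1961) + 19376 = 1185185/13287736 + 19376 = 257464357921/13287736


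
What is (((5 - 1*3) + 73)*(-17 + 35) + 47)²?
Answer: 1951609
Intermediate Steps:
(((5 - 1*3) + 73)*(-17 + 35) + 47)² = (((5 - 3) + 73)*18 + 47)² = ((2 + 73)*18 + 47)² = (75*18 + 47)² = (1350 + 47)² = 1397² = 1951609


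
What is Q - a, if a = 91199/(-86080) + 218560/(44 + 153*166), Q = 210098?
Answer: 230054038440719/1095023680 ≈ 2.1009e+5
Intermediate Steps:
a = 8246679921/1095023680 (a = 91199*(-1/86080) + 218560/(44 + 25398) = -91199/86080 + 218560/25442 = -91199/86080 + 218560*(1/25442) = -91199/86080 + 109280/12721 = 8246679921/1095023680 ≈ 7.5311)
Q - a = 210098 - 1*8246679921/1095023680 = 210098 - 8246679921/1095023680 = 230054038440719/1095023680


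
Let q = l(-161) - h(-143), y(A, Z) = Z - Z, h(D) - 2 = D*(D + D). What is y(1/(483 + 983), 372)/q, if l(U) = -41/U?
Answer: 0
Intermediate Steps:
h(D) = 2 + 2*D² (h(D) = 2 + D*(D + D) = 2 + D*(2*D) = 2 + 2*D²)
y(A, Z) = 0
q = -6584859/161 (q = -41/(-161) - (2 + 2*(-143)²) = -41*(-1/161) - (2 + 2*20449) = 41/161 - (2 + 40898) = 41/161 - 1*40900 = 41/161 - 40900 = -6584859/161 ≈ -40900.)
y(1/(483 + 983), 372)/q = 0/(-6584859/161) = 0*(-161/6584859) = 0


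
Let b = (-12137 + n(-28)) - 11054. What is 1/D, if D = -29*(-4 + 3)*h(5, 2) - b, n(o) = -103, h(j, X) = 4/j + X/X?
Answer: 5/116731 ≈ 4.2834e-5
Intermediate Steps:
h(j, X) = 1 + 4/j (h(j, X) = 4/j + 1 = 1 + 4/j)
b = -23294 (b = (-12137 - 103) - 11054 = -12240 - 11054 = -23294)
D = 116731/5 (D = -29*(-4 + 3)*(4 + 5)/5 - 1*(-23294) = -(-29)*(⅕)*9 + 23294 = -(-29)*9/5 + 23294 = -29*(-9/5) + 23294 = 261/5 + 23294 = 116731/5 ≈ 23346.)
1/D = 1/(116731/5) = 5/116731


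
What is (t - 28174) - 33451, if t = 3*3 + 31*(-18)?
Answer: -62174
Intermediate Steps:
t = -549 (t = 9 - 558 = -549)
(t - 28174) - 33451 = (-549 - 28174) - 33451 = -28723 - 33451 = -62174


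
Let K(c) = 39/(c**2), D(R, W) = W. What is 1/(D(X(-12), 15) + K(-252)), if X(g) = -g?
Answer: 21168/317533 ≈ 0.066664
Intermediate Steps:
K(c) = 39/c**2
1/(D(X(-12), 15) + K(-252)) = 1/(15 + 39/(-252)**2) = 1/(15 + 39*(1/63504)) = 1/(15 + 13/21168) = 1/(317533/21168) = 21168/317533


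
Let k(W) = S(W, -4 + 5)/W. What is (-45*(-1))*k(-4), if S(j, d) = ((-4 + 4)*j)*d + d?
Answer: -45/4 ≈ -11.250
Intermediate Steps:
S(j, d) = d (S(j, d) = (0*j)*d + d = 0*d + d = 0 + d = d)
k(W) = 1/W (k(W) = (-4 + 5)/W = 1/W)
(-45*(-1))*k(-4) = -45*(-1)/(-4) = 45*(-¼) = -45/4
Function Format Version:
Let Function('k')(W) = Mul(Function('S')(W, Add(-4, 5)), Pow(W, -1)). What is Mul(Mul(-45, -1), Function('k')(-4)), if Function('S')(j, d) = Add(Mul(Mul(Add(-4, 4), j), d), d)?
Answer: Rational(-45, 4) ≈ -11.250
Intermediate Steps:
Function('S')(j, d) = d (Function('S')(j, d) = Add(Mul(Mul(0, j), d), d) = Add(Mul(0, d), d) = Add(0, d) = d)
Function('k')(W) = Pow(W, -1) (Function('k')(W) = Mul(Add(-4, 5), Pow(W, -1)) = Mul(1, Pow(W, -1)) = Pow(W, -1))
Mul(Mul(-45, -1), Function('k')(-4)) = Mul(Mul(-45, -1), Pow(-4, -1)) = Mul(45, Rational(-1, 4)) = Rational(-45, 4)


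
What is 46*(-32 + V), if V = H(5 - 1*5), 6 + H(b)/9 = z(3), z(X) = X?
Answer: -2714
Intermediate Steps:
H(b) = -27 (H(b) = -54 + 9*3 = -54 + 27 = -27)
V = -27
46*(-32 + V) = 46*(-32 - 27) = 46*(-59) = -2714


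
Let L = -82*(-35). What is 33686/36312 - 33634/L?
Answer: -281159747/26053860 ≈ -10.791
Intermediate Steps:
L = 2870
33686/36312 - 33634/L = 33686/36312 - 33634/2870 = 33686*(1/36312) - 33634*1/2870 = 16843/18156 - 16817/1435 = -281159747/26053860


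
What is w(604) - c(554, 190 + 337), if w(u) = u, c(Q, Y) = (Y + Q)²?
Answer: -1167957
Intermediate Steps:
c(Q, Y) = (Q + Y)²
w(604) - c(554, 190 + 337) = 604 - (554 + (190 + 337))² = 604 - (554 + 527)² = 604 - 1*1081² = 604 - 1*1168561 = 604 - 1168561 = -1167957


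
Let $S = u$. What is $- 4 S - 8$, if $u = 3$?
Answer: $-20$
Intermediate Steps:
$S = 3$
$- 4 S - 8 = \left(-4\right) 3 - 8 = -12 - 8 = -20$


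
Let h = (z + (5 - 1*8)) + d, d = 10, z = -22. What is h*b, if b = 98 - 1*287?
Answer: 2835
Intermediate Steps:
b = -189 (b = 98 - 287 = -189)
h = -15 (h = (-22 + (5 - 1*8)) + 10 = (-22 + (5 - 8)) + 10 = (-22 - 3) + 10 = -25 + 10 = -15)
h*b = -15*(-189) = 2835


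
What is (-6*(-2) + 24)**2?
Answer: 1296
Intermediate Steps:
(-6*(-2) + 24)**2 = (12 + 24)**2 = 36**2 = 1296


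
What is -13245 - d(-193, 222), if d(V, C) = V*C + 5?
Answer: 29596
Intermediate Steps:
d(V, C) = 5 + C*V (d(V, C) = C*V + 5 = 5 + C*V)
-13245 - d(-193, 222) = -13245 - (5 + 222*(-193)) = -13245 - (5 - 42846) = -13245 - 1*(-42841) = -13245 + 42841 = 29596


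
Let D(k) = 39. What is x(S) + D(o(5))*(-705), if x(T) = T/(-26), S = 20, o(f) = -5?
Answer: -357445/13 ≈ -27496.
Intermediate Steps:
x(T) = -T/26 (x(T) = T*(-1/26) = -T/26)
x(S) + D(o(5))*(-705) = -1/26*20 + 39*(-705) = -10/13 - 27495 = -357445/13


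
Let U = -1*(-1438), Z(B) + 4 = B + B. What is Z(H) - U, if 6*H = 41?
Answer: -4285/3 ≈ -1428.3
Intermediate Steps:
H = 41/6 (H = (1/6)*41 = 41/6 ≈ 6.8333)
Z(B) = -4 + 2*B (Z(B) = -4 + (B + B) = -4 + 2*B)
U = 1438
Z(H) - U = (-4 + 2*(41/6)) - 1*1438 = (-4 + 41/3) - 1438 = 29/3 - 1438 = -4285/3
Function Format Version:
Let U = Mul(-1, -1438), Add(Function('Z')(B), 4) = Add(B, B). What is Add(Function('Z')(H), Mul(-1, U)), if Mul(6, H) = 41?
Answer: Rational(-4285, 3) ≈ -1428.3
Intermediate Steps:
H = Rational(41, 6) (H = Mul(Rational(1, 6), 41) = Rational(41, 6) ≈ 6.8333)
Function('Z')(B) = Add(-4, Mul(2, B)) (Function('Z')(B) = Add(-4, Add(B, B)) = Add(-4, Mul(2, B)))
U = 1438
Add(Function('Z')(H), Mul(-1, U)) = Add(Add(-4, Mul(2, Rational(41, 6))), Mul(-1, 1438)) = Add(Add(-4, Rational(41, 3)), -1438) = Add(Rational(29, 3), -1438) = Rational(-4285, 3)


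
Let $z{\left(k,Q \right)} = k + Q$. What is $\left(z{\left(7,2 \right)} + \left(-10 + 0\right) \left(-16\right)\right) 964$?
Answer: $162916$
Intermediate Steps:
$z{\left(k,Q \right)} = Q + k$
$\left(z{\left(7,2 \right)} + \left(-10 + 0\right) \left(-16\right)\right) 964 = \left(\left(2 + 7\right) + \left(-10 + 0\right) \left(-16\right)\right) 964 = \left(9 - -160\right) 964 = \left(9 + 160\right) 964 = 169 \cdot 964 = 162916$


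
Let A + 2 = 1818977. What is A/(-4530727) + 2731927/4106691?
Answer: 4907647159204/18606295794357 ≈ 0.26376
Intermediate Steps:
A = 1818975 (A = -2 + 1818977 = 1818975)
A/(-4530727) + 2731927/4106691 = 1818975/(-4530727) + 2731927/4106691 = 1818975*(-1/4530727) + 2731927*(1/4106691) = -1818975/4530727 + 2731927/4106691 = 4907647159204/18606295794357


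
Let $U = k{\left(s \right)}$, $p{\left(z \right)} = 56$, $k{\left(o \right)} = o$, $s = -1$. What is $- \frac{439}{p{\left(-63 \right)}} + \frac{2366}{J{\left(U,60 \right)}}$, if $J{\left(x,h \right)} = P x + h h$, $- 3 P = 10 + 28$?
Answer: $- \frac{2180197}{303464} \approx -7.1844$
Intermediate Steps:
$P = - \frac{38}{3}$ ($P = - \frac{10 + 28}{3} = \left(- \frac{1}{3}\right) 38 = - \frac{38}{3} \approx -12.667$)
$U = -1$
$J{\left(x,h \right)} = h^{2} - \frac{38 x}{3}$ ($J{\left(x,h \right)} = - \frac{38 x}{3} + h h = - \frac{38 x}{3} + h^{2} = h^{2} - \frac{38 x}{3}$)
$- \frac{439}{p{\left(-63 \right)}} + \frac{2366}{J{\left(U,60 \right)}} = - \frac{439}{56} + \frac{2366}{60^{2} - - \frac{38}{3}} = \left(-439\right) \frac{1}{56} + \frac{2366}{3600 + \frac{38}{3}} = - \frac{439}{56} + \frac{2366}{\frac{10838}{3}} = - \frac{439}{56} + 2366 \cdot \frac{3}{10838} = - \frac{439}{56} + \frac{3549}{5419} = - \frac{2180197}{303464}$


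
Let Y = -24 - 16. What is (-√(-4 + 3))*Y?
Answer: 40*I ≈ 40.0*I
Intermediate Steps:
Y = -40
(-√(-4 + 3))*Y = -√(-4 + 3)*(-40) = -√(-1)*(-40) = -I*(-40) = 40*I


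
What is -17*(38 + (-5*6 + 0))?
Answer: -136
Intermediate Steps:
-17*(38 + (-5*6 + 0)) = -17*(38 + (-30 + 0)) = -17*(38 - 30) = -17*8 = -136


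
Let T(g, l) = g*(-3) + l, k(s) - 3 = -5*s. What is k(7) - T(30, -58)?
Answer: 116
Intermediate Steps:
k(s) = 3 - 5*s
T(g, l) = l - 3*g (T(g, l) = -3*g + l = l - 3*g)
k(7) - T(30, -58) = (3 - 5*7) - (-58 - 3*30) = (3 - 35) - (-58 - 90) = -32 - 1*(-148) = -32 + 148 = 116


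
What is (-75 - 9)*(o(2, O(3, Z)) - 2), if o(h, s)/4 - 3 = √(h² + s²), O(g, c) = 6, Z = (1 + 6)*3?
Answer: -840 - 672*√10 ≈ -2965.1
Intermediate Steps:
Z = 21 (Z = 7*3 = 21)
o(h, s) = 12 + 4*√(h² + s²)
(-75 - 9)*(o(2, O(3, Z)) - 2) = (-75 - 9)*((12 + 4*√(2² + 6²)) - 2) = -84*((12 + 4*√(4 + 36)) - 2) = -84*((12 + 4*√40) - 2) = -84*((12 + 4*(2*√10)) - 2) = -84*((12 + 8*√10) - 2) = -84*(10 + 8*√10) = -840 - 672*√10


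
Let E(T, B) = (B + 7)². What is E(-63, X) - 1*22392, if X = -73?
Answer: -18036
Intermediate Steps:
E(T, B) = (7 + B)²
E(-63, X) - 1*22392 = (7 - 73)² - 1*22392 = (-66)² - 22392 = 4356 - 22392 = -18036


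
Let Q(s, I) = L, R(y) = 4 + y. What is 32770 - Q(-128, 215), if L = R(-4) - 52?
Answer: 32822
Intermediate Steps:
L = -52 (L = (4 - 4) - 52 = 0 - 52 = -52)
Q(s, I) = -52
32770 - Q(-128, 215) = 32770 - 1*(-52) = 32770 + 52 = 32822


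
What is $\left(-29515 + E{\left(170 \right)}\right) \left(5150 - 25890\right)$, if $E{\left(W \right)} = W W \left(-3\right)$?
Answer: $2410299100$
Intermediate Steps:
$E{\left(W \right)} = - 3 W^{2}$ ($E{\left(W \right)} = W^{2} \left(-3\right) = - 3 W^{2}$)
$\left(-29515 + E{\left(170 \right)}\right) \left(5150 - 25890\right) = \left(-29515 - 3 \cdot 170^{2}\right) \left(5150 - 25890\right) = \left(-29515 - 86700\right) \left(-20740\right) = \left(-116215\right) \left(-20740\right) = 2410299100$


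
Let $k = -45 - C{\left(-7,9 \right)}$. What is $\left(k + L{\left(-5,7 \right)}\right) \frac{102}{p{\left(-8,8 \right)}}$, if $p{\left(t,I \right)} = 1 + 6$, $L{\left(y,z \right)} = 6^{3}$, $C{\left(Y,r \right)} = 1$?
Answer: $\frac{17340}{7} \approx 2477.1$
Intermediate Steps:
$L{\left(y,z \right)} = 216$
$p{\left(t,I \right)} = 7$
$k = -46$ ($k = -45 - 1 = -46$)
$\left(k + L{\left(-5,7 \right)}\right) \frac{102}{p{\left(-8,8 \right)}} = \left(-46 + 216\right) \frac{102}{7} = 170 \cdot 102 \cdot \frac{1}{7} = 170 \cdot \frac{102}{7} = \frac{17340}{7}$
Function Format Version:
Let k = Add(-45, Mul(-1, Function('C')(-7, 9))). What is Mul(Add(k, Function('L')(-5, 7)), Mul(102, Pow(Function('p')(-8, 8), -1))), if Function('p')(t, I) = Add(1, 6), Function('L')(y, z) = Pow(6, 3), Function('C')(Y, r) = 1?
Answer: Rational(17340, 7) ≈ 2477.1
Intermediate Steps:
Function('L')(y, z) = 216
Function('p')(t, I) = 7
k = -46 (k = Add(-45, Mul(-1, 1)) = Add(-45, -1) = -46)
Mul(Add(k, Function('L')(-5, 7)), Mul(102, Pow(Function('p')(-8, 8), -1))) = Mul(Add(-46, 216), Mul(102, Pow(7, -1))) = Mul(170, Mul(102, Rational(1, 7))) = Mul(170, Rational(102, 7)) = Rational(17340, 7)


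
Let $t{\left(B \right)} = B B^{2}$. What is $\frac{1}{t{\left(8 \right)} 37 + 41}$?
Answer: $\frac{1}{18985} \approx 5.2673 \cdot 10^{-5}$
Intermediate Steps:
$t{\left(B \right)} = B^{3}$
$\frac{1}{t{\left(8 \right)} 37 + 41} = \frac{1}{8^{3} \cdot 37 + 41} = \frac{1}{512 \cdot 37 + 41} = \frac{1}{18944 + 41} = \frac{1}{18985}$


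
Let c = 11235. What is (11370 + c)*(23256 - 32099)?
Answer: -199896015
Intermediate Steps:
(11370 + c)*(23256 - 32099) = (11370 + 11235)*(23256 - 32099) = 22605*(-8843) = -199896015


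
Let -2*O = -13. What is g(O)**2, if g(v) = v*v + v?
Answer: 38025/16 ≈ 2376.6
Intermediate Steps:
O = 13/2 (O = -1/2*(-13) = 13/2 ≈ 6.5000)
g(v) = v + v**2 (g(v) = v**2 + v = v + v**2)
g(O)**2 = (13*(1 + 13/2)/2)**2 = ((13/2)*(15/2))**2 = (195/4)**2 = 38025/16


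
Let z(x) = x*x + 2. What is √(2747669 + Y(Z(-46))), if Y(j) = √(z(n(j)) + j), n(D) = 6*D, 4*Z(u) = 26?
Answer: √(10990676 + 2*√6118)/2 ≈ 1657.6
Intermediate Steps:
Z(u) = 13/2 (Z(u) = (¼)*26 = 13/2)
z(x) = 2 + x² (z(x) = x² + 2 = 2 + x²)
Y(j) = √(2 + j + 36*j²) (Y(j) = √((2 + (6*j)²) + j) = √((2 + 36*j²) + j) = √(2 + j + 36*j²))
√(2747669 + Y(Z(-46))) = √(2747669 + √(2 + 13/2 + 36*(13/2)²)) = √(2747669 + √(2 + 13/2 + 36*(169/4))) = √(2747669 + √(2 + 13/2 + 1521)) = √(2747669 + √(3059/2)) = √(2747669 + √6118/2)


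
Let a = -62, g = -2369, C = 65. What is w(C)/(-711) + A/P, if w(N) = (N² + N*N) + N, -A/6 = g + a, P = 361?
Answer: 7296731/256671 ≈ 28.428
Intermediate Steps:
A = 14586 (A = -6*(-2369 - 62) = -6*(-2431) = 14586)
w(N) = N + 2*N² (w(N) = (N² + N²) + N = 2*N² + N = N + 2*N²)
w(C)/(-711) + A/P = (65*(1 + 2*65))/(-711) + 14586/361 = (65*(1 + 130))*(-1/711) + 14586*(1/361) = (65*131)*(-1/711) + 14586/361 = 8515*(-1/711) + 14586/361 = -8515/711 + 14586/361 = 7296731/256671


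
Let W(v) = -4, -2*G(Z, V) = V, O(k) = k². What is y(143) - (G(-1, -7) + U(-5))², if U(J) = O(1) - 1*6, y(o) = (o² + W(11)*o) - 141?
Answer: 78935/4 ≈ 19734.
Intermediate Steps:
G(Z, V) = -V/2
y(o) = -141 + o² - 4*o (y(o) = (o² - 4*o) - 141 = -141 + o² - 4*o)
U(J) = -5 (U(J) = 1² - 1*6 = 1 - 6 = -5)
y(143) - (G(-1, -7) + U(-5))² = (-141 + 143² - 4*143) - (-½*(-7) - 5)² = (-141 + 20449 - 572) - (7/2 - 5)² = 19736 - (-3/2)² = 19736 - 1*9/4 = 19736 - 9/4 = 78935/4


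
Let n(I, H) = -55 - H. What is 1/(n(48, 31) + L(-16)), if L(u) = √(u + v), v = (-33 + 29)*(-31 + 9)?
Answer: -43/3662 - 3*√2/3662 ≈ -0.012901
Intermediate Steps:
v = 88 (v = -4*(-22) = 88)
L(u) = √(88 + u) (L(u) = √(u + 88) = √(88 + u))
1/(n(48, 31) + L(-16)) = 1/((-55 - 1*31) + √(88 - 16)) = 1/((-55 - 31) + √72) = 1/(-86 + 6*√2)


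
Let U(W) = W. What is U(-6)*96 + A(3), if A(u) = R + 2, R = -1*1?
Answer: -575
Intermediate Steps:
R = -1
A(u) = 1 (A(u) = -1 + 2 = 1)
U(-6)*96 + A(3) = -6*96 + 1 = -576 + 1 = -575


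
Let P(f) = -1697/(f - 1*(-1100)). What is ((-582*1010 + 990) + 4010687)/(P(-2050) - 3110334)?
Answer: -3252664150/2954815603 ≈ -1.1008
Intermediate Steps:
P(f) = -1697/(1100 + f) (P(f) = -1697/(f + 1100) = -1697/(1100 + f))
((-582*1010 + 990) + 4010687)/(P(-2050) - 3110334) = ((-582*1010 + 990) + 4010687)/(-1697/(1100 - 2050) - 3110334) = ((-587820 + 990) + 4010687)/(-1697/(-950) - 3110334) = (-586830 + 4010687)/(-1697*(-1/950) - 3110334) = 3423857/(1697/950 - 3110334) = 3423857/(-2954815603/950) = 3423857*(-950/2954815603) = -3252664150/2954815603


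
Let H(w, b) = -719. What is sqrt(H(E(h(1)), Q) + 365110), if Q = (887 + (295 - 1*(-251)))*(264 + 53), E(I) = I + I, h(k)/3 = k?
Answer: sqrt(364391) ≈ 603.65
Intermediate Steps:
h(k) = 3*k
E(I) = 2*I
Q = 454261 (Q = (887 + (295 + 251))*317 = (887 + 546)*317 = 1433*317 = 454261)
sqrt(H(E(h(1)), Q) + 365110) = sqrt(-719 + 365110) = sqrt(364391)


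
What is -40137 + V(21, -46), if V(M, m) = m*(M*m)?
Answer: 4299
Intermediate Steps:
V(M, m) = M*m²
-40137 + V(21, -46) = -40137 + 21*(-46)² = -40137 + 21*2116 = -40137 + 44436 = 4299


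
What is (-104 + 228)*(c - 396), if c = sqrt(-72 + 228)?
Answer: -49104 + 248*sqrt(39) ≈ -47555.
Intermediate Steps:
c = 2*sqrt(39) (c = sqrt(156) = 2*sqrt(39) ≈ 12.490)
(-104 + 228)*(c - 396) = (-104 + 228)*(2*sqrt(39) - 396) = 124*(-396 + 2*sqrt(39)) = -49104 + 248*sqrt(39)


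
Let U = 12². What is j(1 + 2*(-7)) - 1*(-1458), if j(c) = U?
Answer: 1602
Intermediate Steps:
U = 144
j(c) = 144
j(1 + 2*(-7)) - 1*(-1458) = 144 - 1*(-1458) = 144 + 1458 = 1602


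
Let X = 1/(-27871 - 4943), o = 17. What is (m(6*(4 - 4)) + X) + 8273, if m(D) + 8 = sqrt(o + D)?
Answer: 271207709/32814 + sqrt(17) ≈ 8269.1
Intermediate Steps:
m(D) = -8 + sqrt(17 + D)
X = -1/32814 (X = 1/(-32814) = -1/32814 ≈ -3.0475e-5)
(m(6*(4 - 4)) + X) + 8273 = ((-8 + sqrt(17 + 6*(4 - 4))) - 1/32814) + 8273 = ((-8 + sqrt(17 + 6*0)) - 1/32814) + 8273 = ((-8 + sqrt(17 + 0)) - 1/32814) + 8273 = ((-8 + sqrt(17)) - 1/32814) + 8273 = (-262513/32814 + sqrt(17)) + 8273 = 271207709/32814 + sqrt(17)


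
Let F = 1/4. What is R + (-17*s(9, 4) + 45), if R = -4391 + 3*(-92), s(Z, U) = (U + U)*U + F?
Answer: -20681/4 ≈ -5170.3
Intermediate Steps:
F = ¼ ≈ 0.25000
s(Z, U) = ¼ + 2*U² (s(Z, U) = (U + U)*U + ¼ = (2*U)*U + ¼ = 2*U² + ¼ = ¼ + 2*U²)
R = -4667 (R = -4391 - 276 = -4667)
R + (-17*s(9, 4) + 45) = -4667 + (-17*(¼ + 2*4²) + 45) = -4667 + (-17*(¼ + 2*16) + 45) = -4667 + (-17*(¼ + 32) + 45) = -4667 + (-17*129/4 + 45) = -4667 + (-2193/4 + 45) = -4667 - 2013/4 = -20681/4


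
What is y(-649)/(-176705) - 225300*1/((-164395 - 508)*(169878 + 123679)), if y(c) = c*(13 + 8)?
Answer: 11183022096801/144983247763145 ≈ 0.077133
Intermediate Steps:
y(c) = 21*c (y(c) = c*21 = 21*c)
y(-649)/(-176705) - 225300*1/((-164395 - 508)*(169878 + 123679)) = (21*(-649))/(-176705) - 225300*1/((-164395 - 508)*(169878 + 123679)) = -13629*(-1/176705) - 225300/((-164903*293557)) = 231/2995 - 225300/(-48408429971) = 231/2995 - 225300*(-1/48408429971) = 231/2995 + 225300/48408429971 = 11183022096801/144983247763145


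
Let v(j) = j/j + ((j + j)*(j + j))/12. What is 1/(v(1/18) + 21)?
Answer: 972/21385 ≈ 0.045452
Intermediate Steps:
v(j) = 1 + j²/3 (v(j) = 1 + ((2*j)*(2*j))*(1/12) = 1 + (4*j²)*(1/12) = 1 + j²/3)
1/(v(1/18) + 21) = 1/((1 + (1/18)²/3) + 21) = 1/((1 + (⅓)*(1/324)) + 21) = 1/((1 + 1/972) + 21) = 1/(973/972 + 21) = 1/(21385/972) = 972/21385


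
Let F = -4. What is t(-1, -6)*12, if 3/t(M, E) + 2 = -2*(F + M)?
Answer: 9/2 ≈ 4.5000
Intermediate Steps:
t(M, E) = 3/(6 - 2*M) (t(M, E) = 3/(-2 - 2*(-4 + M)) = 3/(-2 + (8 - 2*M)) = 3/(6 - 2*M))
t(-1, -6)*12 = -3/(-6 + 2*(-1))*12 = -3/(-6 - 2)*12 = -3/(-8)*12 = -3*(-⅛)*12 = (3/8)*12 = 9/2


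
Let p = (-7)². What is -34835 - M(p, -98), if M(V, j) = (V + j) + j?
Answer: -34688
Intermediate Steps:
p = 49
M(V, j) = V + 2*j
-34835 - M(p, -98) = -34835 - (49 + 2*(-98)) = -34835 - (49 - 196) = -34835 - 1*(-147) = -34835 + 147 = -34688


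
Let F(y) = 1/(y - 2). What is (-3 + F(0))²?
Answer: 49/4 ≈ 12.250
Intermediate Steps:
F(y) = 1/(-2 + y)
(-3 + F(0))² = (-3 + 1/(-2 + 0))² = (-3 + 1/(-2))² = (-3 - ½)² = (-7/2)² = 49/4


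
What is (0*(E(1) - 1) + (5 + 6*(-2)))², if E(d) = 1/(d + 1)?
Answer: 49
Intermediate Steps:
E(d) = 1/(1 + d)
(0*(E(1) - 1) + (5 + 6*(-2)))² = (0*(1/(1 + 1) - 1) + (5 + 6*(-2)))² = (0*(1/2 - 1) + (5 - 12))² = (0*(½ - 1) - 7)² = (0*(-½) - 7)² = (0 - 7)² = (-7)² = 49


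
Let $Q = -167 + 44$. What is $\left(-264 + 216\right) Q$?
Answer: $5904$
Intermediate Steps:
$Q = -123$
$\left(-264 + 216\right) Q = \left(-264 + 216\right) \left(-123\right) = \left(-48\right) \left(-123\right) = 5904$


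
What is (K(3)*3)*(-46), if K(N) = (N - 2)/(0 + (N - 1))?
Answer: -69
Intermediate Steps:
K(N) = (-2 + N)/(-1 + N) (K(N) = (-2 + N)/(0 + (-1 + N)) = (-2 + N)/(-1 + N))
(K(3)*3)*(-46) = (((-2 + 3)/(-1 + 3))*3)*(-46) = ((1/2)*3)*(-46) = (((½)*1)*3)*(-46) = ((½)*3)*(-46) = (3/2)*(-46) = -69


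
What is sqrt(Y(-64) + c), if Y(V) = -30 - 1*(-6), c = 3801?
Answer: sqrt(3777) ≈ 61.457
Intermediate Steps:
Y(V) = -24 (Y(V) = -30 + 6 = -24)
sqrt(Y(-64) + c) = sqrt(-24 + 3801) = sqrt(3777)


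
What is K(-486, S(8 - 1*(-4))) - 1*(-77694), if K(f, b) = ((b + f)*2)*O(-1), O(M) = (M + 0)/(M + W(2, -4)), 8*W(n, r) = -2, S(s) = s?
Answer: 384678/5 ≈ 76936.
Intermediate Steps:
W(n, r) = -¼ (W(n, r) = (⅛)*(-2) = -¼)
O(M) = M/(-¼ + M) (O(M) = (M + 0)/(M - ¼) = M/(-¼ + M))
K(f, b) = 8*b/5 + 8*f/5 (K(f, b) = ((b + f)*2)*(4*(-1)/(-1 + 4*(-1))) = (2*b + 2*f)*(4*(-1)/(-1 - 4)) = (2*b + 2*f)*(4*(-1)/(-5)) = (2*b + 2*f)*(4*(-1)*(-⅕)) = (2*b + 2*f)*(⅘) = 8*b/5 + 8*f/5)
K(-486, S(8 - 1*(-4))) - 1*(-77694) = (8*(8 - 1*(-4))/5 + (8/5)*(-486)) - 1*(-77694) = (8*(8 + 4)/5 - 3888/5) + 77694 = ((8/5)*12 - 3888/5) + 77694 = (96/5 - 3888/5) + 77694 = -3792/5 + 77694 = 384678/5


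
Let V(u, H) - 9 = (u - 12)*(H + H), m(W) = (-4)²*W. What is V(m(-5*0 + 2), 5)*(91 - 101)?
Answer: -2090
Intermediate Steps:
m(W) = 16*W
V(u, H) = 9 + 2*H*(-12 + u) (V(u, H) = 9 + (u - 12)*(H + H) = 9 + (-12 + u)*(2*H) = 9 + 2*H*(-12 + u))
V(m(-5*0 + 2), 5)*(91 - 101) = (9 - 24*5 + 2*5*(16*(-5*0 + 2)))*(91 - 101) = (9 - 120 + 2*5*(16*(0 + 2)))*(-10) = (9 - 120 + 2*5*(16*2))*(-10) = (9 - 120 + 2*5*32)*(-10) = (9 - 120 + 320)*(-10) = 209*(-10) = -2090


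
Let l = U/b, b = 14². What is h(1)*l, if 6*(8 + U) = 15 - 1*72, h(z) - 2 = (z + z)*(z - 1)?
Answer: -5/28 ≈ -0.17857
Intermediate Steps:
b = 196
h(z) = 2 + 2*z*(-1 + z) (h(z) = 2 + (z + z)*(z - 1) = 2 + (2*z)*(-1 + z) = 2 + 2*z*(-1 + z))
U = -35/2 (U = -8 + (15 - 1*72)/6 = -8 + (15 - 72)/6 = -8 + (⅙)*(-57) = -8 - 19/2 = -35/2 ≈ -17.500)
l = -5/56 (l = -35/2/196 = -35/2*1/196 = -5/56 ≈ -0.089286)
h(1)*l = (2 - 2*1 + 2*1²)*(-5/56) = (2 - 2 + 2*1)*(-5/56) = (2 - 2 + 2)*(-5/56) = 2*(-5/56) = -5/28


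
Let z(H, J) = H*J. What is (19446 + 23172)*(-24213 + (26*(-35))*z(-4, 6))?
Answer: -101132514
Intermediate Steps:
(19446 + 23172)*(-24213 + (26*(-35))*z(-4, 6)) = (19446 + 23172)*(-24213 + (26*(-35))*(-4*6)) = 42618*(-24213 - 910*(-24)) = 42618*(-24213 + 21840) = 42618*(-2373) = -101132514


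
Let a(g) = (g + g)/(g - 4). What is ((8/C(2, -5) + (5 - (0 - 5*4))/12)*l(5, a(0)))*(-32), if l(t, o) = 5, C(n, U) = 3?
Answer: -760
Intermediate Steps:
a(g) = 2*g/(-4 + g) (a(g) = (2*g)/(-4 + g) = 2*g/(-4 + g))
((8/C(2, -5) + (5 - (0 - 5*4))/12)*l(5, a(0)))*(-32) = ((8/3 + (5 - (0 - 5*4))/12)*5)*(-32) = ((8*(⅓) + (5 - (0 - 20))*(1/12))*5)*(-32) = ((8/3 + (5 - 1*(-20))*(1/12))*5)*(-32) = ((8/3 + (5 + 20)*(1/12))*5)*(-32) = ((8/3 + 25*(1/12))*5)*(-32) = ((8/3 + 25/12)*5)*(-32) = ((19/4)*5)*(-32) = (95/4)*(-32) = -760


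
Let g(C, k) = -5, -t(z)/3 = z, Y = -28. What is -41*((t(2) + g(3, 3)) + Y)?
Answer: 1599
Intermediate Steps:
t(z) = -3*z
-41*((t(2) + g(3, 3)) + Y) = -41*((-3*2 - 5) - 28) = -41*((-6 - 5) - 28) = -41*(-11 - 28) = -41*(-39) = 1599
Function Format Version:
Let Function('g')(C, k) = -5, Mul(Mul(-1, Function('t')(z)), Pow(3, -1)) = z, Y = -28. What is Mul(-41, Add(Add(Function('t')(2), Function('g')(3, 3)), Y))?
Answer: 1599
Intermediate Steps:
Function('t')(z) = Mul(-3, z)
Mul(-41, Add(Add(Function('t')(2), Function('g')(3, 3)), Y)) = Mul(-41, Add(Add(Mul(-3, 2), -5), -28)) = Mul(-41, Add(Add(-6, -5), -28)) = Mul(-41, Add(-11, -28)) = Mul(-41, -39) = 1599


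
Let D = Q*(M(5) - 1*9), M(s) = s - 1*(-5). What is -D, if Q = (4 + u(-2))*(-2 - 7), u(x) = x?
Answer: 18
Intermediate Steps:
M(s) = 5 + s (M(s) = s + 5 = 5 + s)
Q = -18 (Q = (4 - 2)*(-2 - 7) = 2*(-9) = -18)
D = -18 (D = -18*((5 + 5) - 1*9) = -18*(10 - 9) = -18*1 = -18)
-D = -1*(-18) = 18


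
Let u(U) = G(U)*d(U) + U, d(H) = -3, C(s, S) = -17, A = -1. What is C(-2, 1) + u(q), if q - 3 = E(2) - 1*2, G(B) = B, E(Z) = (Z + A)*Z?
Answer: -23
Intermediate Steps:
E(Z) = Z*(-1 + Z) (E(Z) = (Z - 1)*Z = (-1 + Z)*Z = Z*(-1 + Z))
q = 3 (q = 3 + (2*(-1 + 2) - 1*2) = 3 + (2*1 - 2) = 3 + (2 - 2) = 3 + 0 = 3)
u(U) = -2*U (u(U) = U*(-3) + U = -3*U + U = -2*U)
C(-2, 1) + u(q) = -17 - 2*3 = -17 - 6 = -23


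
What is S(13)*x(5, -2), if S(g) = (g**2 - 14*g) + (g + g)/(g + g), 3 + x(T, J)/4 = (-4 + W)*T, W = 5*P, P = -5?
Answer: 7104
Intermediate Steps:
W = -25 (W = 5*(-5) = -25)
x(T, J) = -12 - 116*T (x(T, J) = -12 + 4*((-4 - 25)*T) = -12 + 4*(-29*T) = -12 - 116*T)
S(g) = 1 + g**2 - 14*g (S(g) = (g**2 - 14*g) + (2*g)/((2*g)) = (g**2 - 14*g) + (2*g)*(1/(2*g)) = (g**2 - 14*g) + 1 = 1 + g**2 - 14*g)
S(13)*x(5, -2) = (1 + 13**2 - 14*13)*(-12 - 116*5) = (1 + 169 - 182)*(-12 - 580) = -12*(-592) = 7104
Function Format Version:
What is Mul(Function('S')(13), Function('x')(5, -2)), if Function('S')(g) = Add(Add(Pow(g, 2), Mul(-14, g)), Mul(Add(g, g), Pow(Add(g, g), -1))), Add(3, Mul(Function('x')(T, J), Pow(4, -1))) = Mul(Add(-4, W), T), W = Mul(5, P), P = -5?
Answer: 7104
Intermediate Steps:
W = -25 (W = Mul(5, -5) = -25)
Function('x')(T, J) = Add(-12, Mul(-116, T)) (Function('x')(T, J) = Add(-12, Mul(4, Mul(Add(-4, -25), T))) = Add(-12, Mul(4, Mul(-29, T))) = Add(-12, Mul(-116, T)))
Function('S')(g) = Add(1, Pow(g, 2), Mul(-14, g)) (Function('S')(g) = Add(Add(Pow(g, 2), Mul(-14, g)), Mul(Mul(2, g), Pow(Mul(2, g), -1))) = Add(Add(Pow(g, 2), Mul(-14, g)), Mul(Mul(2, g), Mul(Rational(1, 2), Pow(g, -1)))) = Add(Add(Pow(g, 2), Mul(-14, g)), 1) = Add(1, Pow(g, 2), Mul(-14, g)))
Mul(Function('S')(13), Function('x')(5, -2)) = Mul(Add(1, Pow(13, 2), Mul(-14, 13)), Add(-12, Mul(-116, 5))) = Mul(Add(1, 169, -182), Add(-12, -580)) = Mul(-12, -592) = 7104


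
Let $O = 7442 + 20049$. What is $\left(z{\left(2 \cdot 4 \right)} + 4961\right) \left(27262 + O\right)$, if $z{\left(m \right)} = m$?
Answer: $272067657$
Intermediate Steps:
$O = 27491$
$\left(z{\left(2 \cdot 4 \right)} + 4961\right) \left(27262 + O\right) = \left(2 \cdot 4 + 4961\right) \left(27262 + 27491\right) = \left(8 + 4961\right) 54753 = 4969 \cdot 54753 = 272067657$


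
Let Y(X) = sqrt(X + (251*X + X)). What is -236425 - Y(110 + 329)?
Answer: -236425 - sqrt(111067) ≈ -2.3676e+5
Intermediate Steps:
Y(X) = sqrt(253)*sqrt(X) (Y(X) = sqrt(X + 252*X) = sqrt(253*X) = sqrt(253)*sqrt(X))
-236425 - Y(110 + 329) = -236425 - sqrt(253)*sqrt(110 + 329) = -236425 - sqrt(253)*sqrt(439) = -236425 - sqrt(111067)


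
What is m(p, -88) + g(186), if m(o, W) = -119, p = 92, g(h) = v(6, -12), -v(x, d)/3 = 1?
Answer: -122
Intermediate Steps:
v(x, d) = -3 (v(x, d) = -3*1 = -3)
g(h) = -3
m(p, -88) + g(186) = -119 - 3 = -122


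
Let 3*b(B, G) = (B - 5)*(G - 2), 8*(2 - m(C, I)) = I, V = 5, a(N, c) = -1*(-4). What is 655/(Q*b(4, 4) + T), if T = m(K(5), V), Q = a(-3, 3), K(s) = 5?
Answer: -15720/31 ≈ -507.10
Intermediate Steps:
a(N, c) = 4
Q = 4
m(C, I) = 2 - I/8
T = 11/8 (T = 2 - ⅛*5 = 2 - 5/8 = 11/8 ≈ 1.3750)
b(B, G) = (-5 + B)*(-2 + G)/3 (b(B, G) = ((B - 5)*(G - 2))/3 = ((-5 + B)*(-2 + G))/3 = (-5 + B)*(-2 + G)/3)
655/(Q*b(4, 4) + T) = 655/(4*(10/3 - 5/3*4 - ⅔*4 + (⅓)*4*4) + 11/8) = 655/(4*(10/3 - 20/3 - 8/3 + 16/3) + 11/8) = 655/(4*(-⅔) + 11/8) = 655/(-8/3 + 11/8) = 655/(-31/24) = 655*(-24/31) = -15720/31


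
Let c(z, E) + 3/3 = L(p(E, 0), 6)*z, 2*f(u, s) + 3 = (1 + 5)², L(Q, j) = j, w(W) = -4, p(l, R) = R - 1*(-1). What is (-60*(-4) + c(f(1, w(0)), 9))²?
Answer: 114244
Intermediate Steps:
p(l, R) = 1 + R (p(l, R) = R + 1 = 1 + R)
f(u, s) = 33/2 (f(u, s) = -3/2 + (1 + 5)²/2 = -3/2 + (½)*6² = -3/2 + (½)*36 = -3/2 + 18 = 33/2)
c(z, E) = -1 + 6*z
(-60*(-4) + c(f(1, w(0)), 9))² = (-60*(-4) + (-1 + 6*(33/2)))² = (240 + (-1 + 99))² = (240 + 98)² = 338² = 114244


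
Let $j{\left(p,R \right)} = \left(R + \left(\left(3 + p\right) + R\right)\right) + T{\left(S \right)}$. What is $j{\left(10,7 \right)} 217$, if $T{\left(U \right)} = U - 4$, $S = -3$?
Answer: $4340$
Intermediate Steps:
$T{\left(U \right)} = -4 + U$ ($T{\left(U \right)} = U - 4 = -4 + U$)
$j{\left(p,R \right)} = -4 + p + 2 R$ ($j{\left(p,R \right)} = \left(R + \left(\left(3 + p\right) + R\right)\right) - 7 = \left(R + \left(3 + R + p\right)\right) - 7 = \left(3 + p + 2 R\right) - 7 = -4 + p + 2 R$)
$j{\left(10,7 \right)} 217 = \left(-4 + 10 + 2 \cdot 7\right) 217 = \left(-4 + 10 + 14\right) 217 = 20 \cdot 217 = 4340$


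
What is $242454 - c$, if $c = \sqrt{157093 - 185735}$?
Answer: $242454 - i \sqrt{28642} \approx 2.4245 \cdot 10^{5} - 169.24 i$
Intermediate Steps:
$c = i \sqrt{28642}$ ($c = \sqrt{-28642} = i \sqrt{28642} \approx 169.24 i$)
$242454 - c = 242454 - i \sqrt{28642}$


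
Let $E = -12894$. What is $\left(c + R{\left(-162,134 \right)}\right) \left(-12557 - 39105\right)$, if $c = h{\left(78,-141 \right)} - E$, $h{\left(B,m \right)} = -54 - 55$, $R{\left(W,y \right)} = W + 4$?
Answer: $-652336074$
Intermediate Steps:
$R{\left(W,y \right)} = 4 + W$
$h{\left(B,m \right)} = -109$ ($h{\left(B,m \right)} = -54 - 55 = -109$)
$c = 12785$ ($c = -109 - -12894 = -109 + 12894 = 12785$)
$\left(c + R{\left(-162,134 \right)}\right) \left(-12557 - 39105\right) = \left(12785 + \left(4 - 162\right)\right) \left(-12557 - 39105\right) = \left(12785 - 158\right) \left(-51662\right) = 12627 \left(-51662\right) = -652336074$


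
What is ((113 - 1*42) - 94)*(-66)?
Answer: 1518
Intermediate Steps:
((113 - 1*42) - 94)*(-66) = ((113 - 42) - 94)*(-66) = (71 - 94)*(-66) = -23*(-66) = 1518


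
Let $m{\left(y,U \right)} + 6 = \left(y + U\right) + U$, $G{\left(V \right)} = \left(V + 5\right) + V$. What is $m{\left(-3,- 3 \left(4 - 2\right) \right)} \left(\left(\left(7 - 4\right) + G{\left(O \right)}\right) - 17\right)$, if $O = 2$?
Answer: $105$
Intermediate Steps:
$G{\left(V \right)} = 5 + 2 V$ ($G{\left(V \right)} = \left(5 + V\right) + V = 5 + 2 V$)
$m{\left(y,U \right)} = -6 + y + 2 U$ ($m{\left(y,U \right)} = -6 + \left(\left(y + U\right) + U\right) = -6 + \left(\left(U + y\right) + U\right) = -6 + \left(y + 2 U\right) = -6 + y + 2 U$)
$m{\left(-3,- 3 \left(4 - 2\right) \right)} \left(\left(\left(7 - 4\right) + G{\left(O \right)}\right) - 17\right) = \left(-6 - 3 + 2 \left(- 3 \left(4 - 2\right)\right)\right) \left(\left(\left(7 - 4\right) + \left(5 + 2 \cdot 2\right)\right) - 17\right) = \left(-6 - 3 + 2 \left(\left(-3\right) 2\right)\right) \left(\left(3 + \left(5 + 4\right)\right) - 17\right) = \left(-6 - 3 + 2 \left(-6\right)\right) \left(\left(3 + 9\right) - 17\right) = \left(-6 - 3 - 12\right) \left(12 - 17\right) = \left(-21\right) \left(-5\right) = 105$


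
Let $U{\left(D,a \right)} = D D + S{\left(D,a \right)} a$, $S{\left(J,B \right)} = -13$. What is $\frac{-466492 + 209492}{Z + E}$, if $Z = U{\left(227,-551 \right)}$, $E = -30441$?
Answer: $- \frac{257000}{28251} \approx -9.097$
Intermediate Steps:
$U{\left(D,a \right)} = D^{2} - 13 a$ ($U{\left(D,a \right)} = D D - 13 a = D^{2} - 13 a$)
$Z = 58692$ ($Z = 227^{2} - -7163 = 51529 + 7163 = 58692$)
$\frac{-466492 + 209492}{Z + E} = \frac{-466492 + 209492}{58692 - 30441} = - \frac{257000}{28251}$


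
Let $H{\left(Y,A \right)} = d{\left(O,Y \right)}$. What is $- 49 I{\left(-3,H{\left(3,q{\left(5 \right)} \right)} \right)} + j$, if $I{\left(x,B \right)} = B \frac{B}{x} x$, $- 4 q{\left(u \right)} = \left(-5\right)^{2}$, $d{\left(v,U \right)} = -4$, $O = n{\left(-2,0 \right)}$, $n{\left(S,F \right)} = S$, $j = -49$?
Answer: $-833$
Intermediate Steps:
$O = -2$
$q{\left(u \right)} = - \frac{25}{4}$ ($q{\left(u \right)} = - \frac{\left(-5\right)^{2}}{4} = \left(- \frac{1}{4}\right) 25 = - \frac{25}{4}$)
$H{\left(Y,A \right)} = -4$
$I{\left(x,B \right)} = B^{2}$ ($I{\left(x,B \right)} = \frac{B^{2}}{x} x = B^{2}$)
$- 49 I{\left(-3,H{\left(3,q{\left(5 \right)} \right)} \right)} + j = - 49 \left(-4\right)^{2} - 49 = \left(-49\right) 16 - 49 = -784 - 49 = -833$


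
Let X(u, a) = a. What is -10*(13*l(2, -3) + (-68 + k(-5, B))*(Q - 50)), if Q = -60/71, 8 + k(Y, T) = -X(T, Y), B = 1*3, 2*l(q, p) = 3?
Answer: -36295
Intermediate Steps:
l(q, p) = 3/2 (l(q, p) = (1/2)*3 = 3/2)
B = 3
k(Y, T) = -8 - Y
Q = -60/71 (Q = -60*1/71 = -60/71 ≈ -0.84507)
-10*(13*l(2, -3) + (-68 + k(-5, B))*(Q - 50)) = -10*(13*(3/2) + (-68 + (-8 - 1*(-5)))*(-60/71 - 50)) = -10*(39/2 + (-68 + (-8 + 5))*(-3610/71)) = -10*(39/2 + (-68 - 3)*(-3610/71)) = -10*(39/2 - 71*(-3610/71)) = -10*(39/2 + 3610) = -10*7259/2 = -36295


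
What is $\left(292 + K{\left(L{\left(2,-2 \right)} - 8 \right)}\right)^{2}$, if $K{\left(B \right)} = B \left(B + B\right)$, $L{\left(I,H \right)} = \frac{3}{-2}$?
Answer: $\frac{893025}{4} \approx 2.2326 \cdot 10^{5}$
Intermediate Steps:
$L{\left(I,H \right)} = - \frac{3}{2}$ ($L{\left(I,H \right)} = 3 \left(- \frac{1}{2}\right) = - \frac{3}{2}$)
$K{\left(B \right)} = 2 B^{2}$ ($K{\left(B \right)} = B 2 B = 2 B^{2}$)
$\left(292 + K{\left(L{\left(2,-2 \right)} - 8 \right)}\right)^{2} = \left(292 + 2 \left(- \frac{3}{2} - 8\right)^{2}\right)^{2} = \left(292 + 2 \left(- \frac{19}{2}\right)^{2}\right)^{2} = \left(292 + 2 \cdot \frac{361}{4}\right)^{2} = \left(292 + \frac{361}{2}\right)^{2} = \left(\frac{945}{2}\right)^{2} = \frac{893025}{4}$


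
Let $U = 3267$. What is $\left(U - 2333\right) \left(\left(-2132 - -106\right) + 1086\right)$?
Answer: $-877960$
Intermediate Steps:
$\left(U - 2333\right) \left(\left(-2132 - -106\right) + 1086\right) = \left(3267 - 2333\right) \left(\left(-2132 - -106\right) + 1086\right) = 934 \left(\left(-2132 + 106\right) + 1086\right) = 934 \left(-2026 + 1086\right) = 934 \left(-940\right) = -877960$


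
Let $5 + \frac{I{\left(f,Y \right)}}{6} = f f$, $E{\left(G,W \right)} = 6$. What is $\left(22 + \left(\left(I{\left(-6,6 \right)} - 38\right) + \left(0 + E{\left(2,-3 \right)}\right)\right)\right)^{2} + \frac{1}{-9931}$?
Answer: $\frac{307622655}{9931} \approx 30976.0$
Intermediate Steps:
$I{\left(f,Y \right)} = -30 + 6 f^{2}$ ($I{\left(f,Y \right)} = -30 + 6 f f = -30 + 6 f^{2}$)
$\left(22 + \left(\left(I{\left(-6,6 \right)} - 38\right) + \left(0 + E{\left(2,-3 \right)}\right)\right)\right)^{2} + \frac{1}{-9931} = \left(22 + \left(\left(\left(-30 + 6 \left(-6\right)^{2}\right) - 38\right) + \left(0 + 6\right)\right)\right)^{2} + \frac{1}{-9931} = \left(22 + \left(\left(\left(-30 + 6 \cdot 36\right) - 38\right) + 6\right)\right)^{2} - \frac{1}{9931} = \left(22 + \left(\left(\left(-30 + 216\right) - 38\right) + 6\right)\right)^{2} - \frac{1}{9931} = \left(22 + \left(\left(186 - 38\right) + 6\right)\right)^{2} - \frac{1}{9931} = \left(22 + \left(148 + 6\right)\right)^{2} - \frac{1}{9931} = \left(22 + 154\right)^{2} - \frac{1}{9931} = 176^{2} - \frac{1}{9931} = 30976 - \frac{1}{9931} = \frac{307622655}{9931}$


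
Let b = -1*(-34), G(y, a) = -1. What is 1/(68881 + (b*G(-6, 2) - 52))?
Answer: 1/68795 ≈ 1.4536e-5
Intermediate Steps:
b = 34
1/(68881 + (b*G(-6, 2) - 52)) = 1/(68881 + (34*(-1) - 52)) = 1/(68881 + (-34 - 52)) = 1/(68881 - 86) = 1/68795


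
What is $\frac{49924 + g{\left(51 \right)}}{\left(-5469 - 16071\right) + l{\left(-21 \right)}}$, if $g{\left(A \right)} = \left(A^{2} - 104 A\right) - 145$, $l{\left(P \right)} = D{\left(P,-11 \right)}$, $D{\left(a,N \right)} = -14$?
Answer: $- \frac{23538}{10777} \approx -2.1841$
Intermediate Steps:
$l{\left(P \right)} = -14$
$g{\left(A \right)} = -145 + A^{2} - 104 A$
$\frac{49924 + g{\left(51 \right)}}{\left(-5469 - 16071\right) + l{\left(-21 \right)}} = \frac{49924 - \left(5449 - 2601\right)}{\left(-5469 - 16071\right) - 14} = \frac{49924 - 2848}{-21540 - 14} = \frac{49924 - 2848}{-21554} = 47076 \left(- \frac{1}{21554}\right) = - \frac{23538}{10777}$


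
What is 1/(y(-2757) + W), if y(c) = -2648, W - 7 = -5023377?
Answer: -1/5026018 ≈ -1.9896e-7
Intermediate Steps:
W = -5023370 (W = 7 - 5023377 = -5023370)
1/(y(-2757) + W) = 1/(-2648 - 5023370) = 1/(-5026018) = -1/5026018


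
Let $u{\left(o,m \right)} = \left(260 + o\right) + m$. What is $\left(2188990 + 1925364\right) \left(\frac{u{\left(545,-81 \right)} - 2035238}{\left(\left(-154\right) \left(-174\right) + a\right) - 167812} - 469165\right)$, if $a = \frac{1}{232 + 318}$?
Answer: $- \frac{149707990776107737790}{77558799} \approx -1.9303 \cdot 10^{12}$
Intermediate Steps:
$a = \frac{1}{550} \approx 0.0018182$
$u{\left(o,m \right)} = 260 + m + o$
$\left(2188990 + 1925364\right) \left(\frac{u{\left(545,-81 \right)} - 2035238}{\left(\left(-154\right) \left(-174\right) + a\right) - 167812} - 469165\right) = \left(2188990 + 1925364\right) \left(\frac{\left(260 - 81 + 545\right) - 2035238}{\left(\left(-154\right) \left(-174\right) + \frac{1}{550}\right) - 167812} - 469165\right) = 4114354 \left(\frac{724 - 2035238}{\left(26796 + \frac{1}{550}\right) - 167812} - 469165\right) = 4114354 \left(- \frac{2034514}{\frac{14737801}{550} - 167812} - 469165\right) = 4114354 \left(- \frac{2034514}{- \frac{77558799}{550}} - 469165\right) = 4114354 \left(\left(-2034514\right) \left(- \frac{550}{77558799}\right) - 469165\right) = 4114354 \left(\frac{1118982700}{77558799} - 469165\right) = 4114354 \left(- \frac{36386754950135}{77558799}\right) = - \frac{149707990776107737790}{77558799}$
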